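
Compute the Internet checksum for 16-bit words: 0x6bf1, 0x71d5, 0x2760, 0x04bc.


Sum all words (with carry folding):
+ 0x6bf1 = 0x6bf1
+ 0x71d5 = 0xddc6
+ 0x2760 = 0x0527
+ 0x04bc = 0x09e3
One's complement: ~0x09e3
Checksum = 0xf61c


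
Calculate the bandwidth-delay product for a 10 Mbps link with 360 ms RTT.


BDP = bandwidth * RTT
= 10 Mbps * 360 ms
= 10 * 1e6 * 360 / 1000 bits
= 3600000 bits
= 450000 bytes
= 439.4531 KB
BDP = 3600000 bits (450000 bytes)


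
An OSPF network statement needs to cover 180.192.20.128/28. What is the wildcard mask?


Subnet mask: 255.255.255.240
Wildcard = 255.255.255.255 - subnet mask
255 - 255 = 0
255 - 255 = 0
255 - 255 = 0
255 - 240 = 15
Wildcard: 0.0.0.15


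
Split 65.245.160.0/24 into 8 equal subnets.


New prefix = 24 + 3 = 27
Each subnet has 32 addresses
  65.245.160.0/27
  65.245.160.32/27
  65.245.160.64/27
  65.245.160.96/27
  65.245.160.128/27
  65.245.160.160/27
  65.245.160.192/27
  65.245.160.224/27
Subnets: 65.245.160.0/27, 65.245.160.32/27, 65.245.160.64/27, 65.245.160.96/27, 65.245.160.128/27, 65.245.160.160/27, 65.245.160.192/27, 65.245.160.224/27


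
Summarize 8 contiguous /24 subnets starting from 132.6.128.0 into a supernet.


Original prefix: /24
Number of subnets: 8 = 2^3
New prefix = 24 - 3 = 21
Supernet: 132.6.128.0/21


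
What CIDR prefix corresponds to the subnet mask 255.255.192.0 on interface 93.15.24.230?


Binary: 11111111.11111111.11000000.00000000
Count leading 1s
Prefix: /18


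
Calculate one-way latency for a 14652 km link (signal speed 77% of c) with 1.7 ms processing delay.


Speed = 0.77 * 3e5 km/s = 231000 km/s
Propagation delay = 14652 / 231000 = 0.0634 s = 63.4286 ms
Processing delay = 1.7 ms
Total one-way latency = 65.1286 ms


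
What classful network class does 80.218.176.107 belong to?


First octet: 80
Binary: 01010000
0xxxxxxx -> Class A (1-126)
Class A, default mask 255.0.0.0 (/8)


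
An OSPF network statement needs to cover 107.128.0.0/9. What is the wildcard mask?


Subnet mask: 255.128.0.0
Wildcard = 255.255.255.255 - subnet mask
255 - 255 = 0
255 - 128 = 127
255 - 0 = 255
255 - 0 = 255
Wildcard: 0.127.255.255


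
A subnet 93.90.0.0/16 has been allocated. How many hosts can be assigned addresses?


Host bits = 32 - 16 = 16
Total addresses = 2^16 = 65536
Usable = total - 2 (network and broadcast)
Usable hosts: 65534


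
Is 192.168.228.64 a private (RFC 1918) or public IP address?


RFC 1918 private ranges:
  10.0.0.0/8 (10.0.0.0 - 10.255.255.255)
  172.16.0.0/12 (172.16.0.0 - 172.31.255.255)
  192.168.0.0/16 (192.168.0.0 - 192.168.255.255)
Private (in 192.168.0.0/16)


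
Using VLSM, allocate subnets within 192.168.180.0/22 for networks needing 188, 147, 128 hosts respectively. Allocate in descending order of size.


188 hosts -> /24 (254 usable): 192.168.180.0/24
147 hosts -> /24 (254 usable): 192.168.181.0/24
128 hosts -> /24 (254 usable): 192.168.182.0/24
Allocation: 192.168.180.0/24 (188 hosts, 254 usable); 192.168.181.0/24 (147 hosts, 254 usable); 192.168.182.0/24 (128 hosts, 254 usable)


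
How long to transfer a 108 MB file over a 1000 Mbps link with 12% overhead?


Effective throughput = 1000 * (1 - 12/100) = 880 Mbps
File size in Mb = 108 * 8 = 864 Mb
Time = 864 / 880
Time = 0.9818 seconds


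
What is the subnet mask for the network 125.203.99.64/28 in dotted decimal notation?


/28 means 28 network bits, 4 host bits
Binary: 11111111111111111111111111110000
Mask: 255.255.255.240


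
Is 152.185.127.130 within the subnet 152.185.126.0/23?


Subnet network: 152.185.126.0
Test IP AND mask: 152.185.126.0
Yes, 152.185.127.130 is in 152.185.126.0/23


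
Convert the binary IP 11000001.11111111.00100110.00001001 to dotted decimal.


11000001 = 193
11111111 = 255
00100110 = 38
00001001 = 9
IP: 193.255.38.9


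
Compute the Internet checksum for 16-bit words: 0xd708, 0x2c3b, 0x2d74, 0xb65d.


Sum all words (with carry folding):
+ 0xd708 = 0xd708
+ 0x2c3b = 0x0344
+ 0x2d74 = 0x30b8
+ 0xb65d = 0xe715
One's complement: ~0xe715
Checksum = 0x18ea


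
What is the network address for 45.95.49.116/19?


IP:   00101101.01011111.00110001.01110100
Mask: 11111111.11111111.11100000.00000000
AND operation:
Net:  00101101.01011111.00100000.00000000
Network: 45.95.32.0/19


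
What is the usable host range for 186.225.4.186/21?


Network: 186.225.0.0
Broadcast: 186.225.7.255
First usable = network + 1
Last usable = broadcast - 1
Range: 186.225.0.1 to 186.225.7.254


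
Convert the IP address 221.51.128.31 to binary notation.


221 = 11011101
51 = 00110011
128 = 10000000
31 = 00011111
Binary: 11011101.00110011.10000000.00011111


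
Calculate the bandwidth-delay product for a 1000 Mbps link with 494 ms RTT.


BDP = bandwidth * RTT
= 1000 Mbps * 494 ms
= 1000 * 1e6 * 494 / 1000 bits
= 494000000 bits
= 61750000 bytes
= 60302.7344 KB
BDP = 494000000 bits (61750000 bytes)


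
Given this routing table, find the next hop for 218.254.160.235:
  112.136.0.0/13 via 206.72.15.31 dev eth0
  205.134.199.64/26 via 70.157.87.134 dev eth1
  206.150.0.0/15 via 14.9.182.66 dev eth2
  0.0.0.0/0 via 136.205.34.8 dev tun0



Longest prefix match for 218.254.160.235:
  /13 112.136.0.0: no
  /26 205.134.199.64: no
  /15 206.150.0.0: no
  /0 0.0.0.0: MATCH
Selected: next-hop 136.205.34.8 via tun0 (matched /0)


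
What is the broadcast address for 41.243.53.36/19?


Network: 41.243.32.0/19
Host bits = 13
Set all host bits to 1:
Broadcast: 41.243.63.255


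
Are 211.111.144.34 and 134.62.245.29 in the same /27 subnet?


Mask: 255.255.255.224
211.111.144.34 AND mask = 211.111.144.32
134.62.245.29 AND mask = 134.62.245.0
No, different subnets (211.111.144.32 vs 134.62.245.0)


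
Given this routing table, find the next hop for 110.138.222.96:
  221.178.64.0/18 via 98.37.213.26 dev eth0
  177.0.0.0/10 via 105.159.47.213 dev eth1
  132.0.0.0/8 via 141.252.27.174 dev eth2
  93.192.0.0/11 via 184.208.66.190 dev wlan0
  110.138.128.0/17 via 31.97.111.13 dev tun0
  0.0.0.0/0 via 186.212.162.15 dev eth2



Longest prefix match for 110.138.222.96:
  /18 221.178.64.0: no
  /10 177.0.0.0: no
  /8 132.0.0.0: no
  /11 93.192.0.0: no
  /17 110.138.128.0: MATCH
  /0 0.0.0.0: MATCH
Selected: next-hop 31.97.111.13 via tun0 (matched /17)


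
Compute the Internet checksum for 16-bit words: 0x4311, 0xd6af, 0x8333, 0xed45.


Sum all words (with carry folding):
+ 0x4311 = 0x4311
+ 0xd6af = 0x19c1
+ 0x8333 = 0x9cf4
+ 0xed45 = 0x8a3a
One's complement: ~0x8a3a
Checksum = 0x75c5


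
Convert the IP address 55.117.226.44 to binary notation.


55 = 00110111
117 = 01110101
226 = 11100010
44 = 00101100
Binary: 00110111.01110101.11100010.00101100


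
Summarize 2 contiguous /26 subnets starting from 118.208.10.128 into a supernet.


Original prefix: /26
Number of subnets: 2 = 2^1
New prefix = 26 - 1 = 25
Supernet: 118.208.10.128/25


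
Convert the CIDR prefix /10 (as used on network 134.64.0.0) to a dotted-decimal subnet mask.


/10 means 10 network bits, 22 host bits
Binary: 11111111110000000000000000000000
Mask: 255.192.0.0


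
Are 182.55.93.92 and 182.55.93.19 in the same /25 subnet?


Mask: 255.255.255.128
182.55.93.92 AND mask = 182.55.93.0
182.55.93.19 AND mask = 182.55.93.0
Yes, same subnet (182.55.93.0)


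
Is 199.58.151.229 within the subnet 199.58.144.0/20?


Subnet network: 199.58.144.0
Test IP AND mask: 199.58.144.0
Yes, 199.58.151.229 is in 199.58.144.0/20


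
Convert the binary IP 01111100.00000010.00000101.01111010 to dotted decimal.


01111100 = 124
00000010 = 2
00000101 = 5
01111010 = 122
IP: 124.2.5.122


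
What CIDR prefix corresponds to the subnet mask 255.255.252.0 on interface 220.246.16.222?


Binary: 11111111.11111111.11111100.00000000
Count leading 1s
Prefix: /22


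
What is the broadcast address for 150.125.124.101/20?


Network: 150.125.112.0/20
Host bits = 12
Set all host bits to 1:
Broadcast: 150.125.127.255


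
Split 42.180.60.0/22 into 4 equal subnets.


New prefix = 22 + 2 = 24
Each subnet has 256 addresses
  42.180.60.0/24
  42.180.61.0/24
  42.180.62.0/24
  42.180.63.0/24
Subnets: 42.180.60.0/24, 42.180.61.0/24, 42.180.62.0/24, 42.180.63.0/24


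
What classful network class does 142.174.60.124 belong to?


First octet: 142
Binary: 10001110
10xxxxxx -> Class B (128-191)
Class B, default mask 255.255.0.0 (/16)


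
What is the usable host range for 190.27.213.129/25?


Network: 190.27.213.128
Broadcast: 190.27.213.255
First usable = network + 1
Last usable = broadcast - 1
Range: 190.27.213.129 to 190.27.213.254


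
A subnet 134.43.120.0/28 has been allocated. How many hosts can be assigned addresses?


Host bits = 32 - 28 = 4
Total addresses = 2^4 = 16
Usable = total - 2 (network and broadcast)
Usable hosts: 14


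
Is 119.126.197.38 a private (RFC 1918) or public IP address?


RFC 1918 private ranges:
  10.0.0.0/8 (10.0.0.0 - 10.255.255.255)
  172.16.0.0/12 (172.16.0.0 - 172.31.255.255)
  192.168.0.0/16 (192.168.0.0 - 192.168.255.255)
Public (not in any RFC 1918 range)


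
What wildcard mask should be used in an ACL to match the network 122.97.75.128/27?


Subnet mask: 255.255.255.224
Wildcard = 255.255.255.255 - subnet mask
255 - 255 = 0
255 - 255 = 0
255 - 255 = 0
255 - 224 = 31
Wildcard: 0.0.0.31


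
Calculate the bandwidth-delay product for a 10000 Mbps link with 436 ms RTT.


BDP = bandwidth * RTT
= 10000 Mbps * 436 ms
= 10000 * 1e6 * 436 / 1000 bits
= 4360000000 bits
= 545000000 bytes
= 532226.5625 KB
BDP = 4360000000 bits (545000000 bytes)


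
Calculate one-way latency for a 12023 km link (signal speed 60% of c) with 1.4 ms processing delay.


Speed = 0.6 * 3e5 km/s = 180000 km/s
Propagation delay = 12023 / 180000 = 0.0668 s = 66.7944 ms
Processing delay = 1.4 ms
Total one-way latency = 68.1944 ms


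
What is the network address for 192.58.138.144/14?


IP:   11000000.00111010.10001010.10010000
Mask: 11111111.11111100.00000000.00000000
AND operation:
Net:  11000000.00111000.00000000.00000000
Network: 192.56.0.0/14


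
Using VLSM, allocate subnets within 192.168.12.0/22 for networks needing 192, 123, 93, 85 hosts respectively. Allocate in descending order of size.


192 hosts -> /24 (254 usable): 192.168.12.0/24
123 hosts -> /25 (126 usable): 192.168.13.0/25
93 hosts -> /25 (126 usable): 192.168.13.128/25
85 hosts -> /25 (126 usable): 192.168.14.0/25
Allocation: 192.168.12.0/24 (192 hosts, 254 usable); 192.168.13.0/25 (123 hosts, 126 usable); 192.168.13.128/25 (93 hosts, 126 usable); 192.168.14.0/25 (85 hosts, 126 usable)


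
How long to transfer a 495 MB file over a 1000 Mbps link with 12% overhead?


Effective throughput = 1000 * (1 - 12/100) = 880 Mbps
File size in Mb = 495 * 8 = 3960 Mb
Time = 3960 / 880
Time = 4.5 seconds


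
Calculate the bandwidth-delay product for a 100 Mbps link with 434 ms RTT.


BDP = bandwidth * RTT
= 100 Mbps * 434 ms
= 100 * 1e6 * 434 / 1000 bits
= 43400000 bits
= 5425000 bytes
= 5297.8516 KB
BDP = 43400000 bits (5425000 bytes)


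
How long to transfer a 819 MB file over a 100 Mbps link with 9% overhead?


Effective throughput = 100 * (1 - 9/100) = 91 Mbps
File size in Mb = 819 * 8 = 6552 Mb
Time = 6552 / 91
Time = 72 seconds


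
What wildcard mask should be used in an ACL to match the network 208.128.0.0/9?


Subnet mask: 255.128.0.0
Wildcard = 255.255.255.255 - subnet mask
255 - 255 = 0
255 - 128 = 127
255 - 0 = 255
255 - 0 = 255
Wildcard: 0.127.255.255


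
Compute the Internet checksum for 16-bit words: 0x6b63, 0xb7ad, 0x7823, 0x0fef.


Sum all words (with carry folding):
+ 0x6b63 = 0x6b63
+ 0xb7ad = 0x2311
+ 0x7823 = 0x9b34
+ 0x0fef = 0xab23
One's complement: ~0xab23
Checksum = 0x54dc


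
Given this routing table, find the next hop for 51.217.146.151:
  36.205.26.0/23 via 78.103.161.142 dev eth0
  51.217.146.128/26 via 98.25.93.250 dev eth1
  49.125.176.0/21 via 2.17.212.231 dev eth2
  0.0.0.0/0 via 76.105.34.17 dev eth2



Longest prefix match for 51.217.146.151:
  /23 36.205.26.0: no
  /26 51.217.146.128: MATCH
  /21 49.125.176.0: no
  /0 0.0.0.0: MATCH
Selected: next-hop 98.25.93.250 via eth1 (matched /26)


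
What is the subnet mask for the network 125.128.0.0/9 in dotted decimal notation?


/9 means 9 network bits, 23 host bits
Binary: 11111111100000000000000000000000
Mask: 255.128.0.0


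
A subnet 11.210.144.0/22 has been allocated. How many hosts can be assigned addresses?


Host bits = 32 - 22 = 10
Total addresses = 2^10 = 1024
Usable = total - 2 (network and broadcast)
Usable hosts: 1022


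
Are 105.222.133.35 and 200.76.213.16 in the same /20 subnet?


Mask: 255.255.240.0
105.222.133.35 AND mask = 105.222.128.0
200.76.213.16 AND mask = 200.76.208.0
No, different subnets (105.222.128.0 vs 200.76.208.0)


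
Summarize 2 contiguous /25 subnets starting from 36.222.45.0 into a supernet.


Original prefix: /25
Number of subnets: 2 = 2^1
New prefix = 25 - 1 = 24
Supernet: 36.222.45.0/24


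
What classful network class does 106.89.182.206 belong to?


First octet: 106
Binary: 01101010
0xxxxxxx -> Class A (1-126)
Class A, default mask 255.0.0.0 (/8)


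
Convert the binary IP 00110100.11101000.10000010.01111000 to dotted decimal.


00110100 = 52
11101000 = 232
10000010 = 130
01111000 = 120
IP: 52.232.130.120


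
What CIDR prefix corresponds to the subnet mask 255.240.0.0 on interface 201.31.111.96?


Binary: 11111111.11110000.00000000.00000000
Count leading 1s
Prefix: /12


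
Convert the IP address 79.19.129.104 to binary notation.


79 = 01001111
19 = 00010011
129 = 10000001
104 = 01101000
Binary: 01001111.00010011.10000001.01101000


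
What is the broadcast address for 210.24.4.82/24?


Network: 210.24.4.0/24
Host bits = 8
Set all host bits to 1:
Broadcast: 210.24.4.255


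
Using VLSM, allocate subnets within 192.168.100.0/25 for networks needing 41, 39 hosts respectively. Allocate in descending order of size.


41 hosts -> /26 (62 usable): 192.168.100.0/26
39 hosts -> /26 (62 usable): 192.168.100.64/26
Allocation: 192.168.100.0/26 (41 hosts, 62 usable); 192.168.100.64/26 (39 hosts, 62 usable)


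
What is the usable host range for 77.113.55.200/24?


Network: 77.113.55.0
Broadcast: 77.113.55.255
First usable = network + 1
Last usable = broadcast - 1
Range: 77.113.55.1 to 77.113.55.254


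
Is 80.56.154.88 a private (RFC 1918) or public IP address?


RFC 1918 private ranges:
  10.0.0.0/8 (10.0.0.0 - 10.255.255.255)
  172.16.0.0/12 (172.16.0.0 - 172.31.255.255)
  192.168.0.0/16 (192.168.0.0 - 192.168.255.255)
Public (not in any RFC 1918 range)


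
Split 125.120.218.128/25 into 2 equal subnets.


New prefix = 25 + 1 = 26
Each subnet has 64 addresses
  125.120.218.128/26
  125.120.218.192/26
Subnets: 125.120.218.128/26, 125.120.218.192/26


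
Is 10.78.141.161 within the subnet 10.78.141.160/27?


Subnet network: 10.78.141.160
Test IP AND mask: 10.78.141.160
Yes, 10.78.141.161 is in 10.78.141.160/27


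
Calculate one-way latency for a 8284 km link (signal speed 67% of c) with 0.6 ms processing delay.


Speed = 0.67 * 3e5 km/s = 201000 km/s
Propagation delay = 8284 / 201000 = 0.0412 s = 41.2139 ms
Processing delay = 0.6 ms
Total one-way latency = 41.8139 ms


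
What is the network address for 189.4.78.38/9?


IP:   10111101.00000100.01001110.00100110
Mask: 11111111.10000000.00000000.00000000
AND operation:
Net:  10111101.00000000.00000000.00000000
Network: 189.0.0.0/9


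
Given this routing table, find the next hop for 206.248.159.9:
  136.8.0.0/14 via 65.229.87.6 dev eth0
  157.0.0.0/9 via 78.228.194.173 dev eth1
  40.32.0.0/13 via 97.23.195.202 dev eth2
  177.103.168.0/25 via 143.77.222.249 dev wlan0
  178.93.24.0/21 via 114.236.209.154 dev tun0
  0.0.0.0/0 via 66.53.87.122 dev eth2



Longest prefix match for 206.248.159.9:
  /14 136.8.0.0: no
  /9 157.0.0.0: no
  /13 40.32.0.0: no
  /25 177.103.168.0: no
  /21 178.93.24.0: no
  /0 0.0.0.0: MATCH
Selected: next-hop 66.53.87.122 via eth2 (matched /0)


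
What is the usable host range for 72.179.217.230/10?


Network: 72.128.0.0
Broadcast: 72.191.255.255
First usable = network + 1
Last usable = broadcast - 1
Range: 72.128.0.1 to 72.191.255.254


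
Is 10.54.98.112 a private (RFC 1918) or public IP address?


RFC 1918 private ranges:
  10.0.0.0/8 (10.0.0.0 - 10.255.255.255)
  172.16.0.0/12 (172.16.0.0 - 172.31.255.255)
  192.168.0.0/16 (192.168.0.0 - 192.168.255.255)
Private (in 10.0.0.0/8)


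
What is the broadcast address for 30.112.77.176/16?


Network: 30.112.0.0/16
Host bits = 16
Set all host bits to 1:
Broadcast: 30.112.255.255


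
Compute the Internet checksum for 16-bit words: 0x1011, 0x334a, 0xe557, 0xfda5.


Sum all words (with carry folding):
+ 0x1011 = 0x1011
+ 0x334a = 0x435b
+ 0xe557 = 0x28b3
+ 0xfda5 = 0x2659
One's complement: ~0x2659
Checksum = 0xd9a6


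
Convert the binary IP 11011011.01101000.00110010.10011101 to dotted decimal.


11011011 = 219
01101000 = 104
00110010 = 50
10011101 = 157
IP: 219.104.50.157


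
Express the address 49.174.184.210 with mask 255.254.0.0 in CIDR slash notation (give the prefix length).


Binary: 11111111.11111110.00000000.00000000
Count leading 1s
Prefix: /15


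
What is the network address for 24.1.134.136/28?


IP:   00011000.00000001.10000110.10001000
Mask: 11111111.11111111.11111111.11110000
AND operation:
Net:  00011000.00000001.10000110.10000000
Network: 24.1.134.128/28


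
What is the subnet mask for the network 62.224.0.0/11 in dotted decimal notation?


/11 means 11 network bits, 21 host bits
Binary: 11111111111000000000000000000000
Mask: 255.224.0.0


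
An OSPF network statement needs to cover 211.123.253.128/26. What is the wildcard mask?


Subnet mask: 255.255.255.192
Wildcard = 255.255.255.255 - subnet mask
255 - 255 = 0
255 - 255 = 0
255 - 255 = 0
255 - 192 = 63
Wildcard: 0.0.0.63


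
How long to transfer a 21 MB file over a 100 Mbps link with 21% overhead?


Effective throughput = 100 * (1 - 21/100) = 79 Mbps
File size in Mb = 21 * 8 = 168 Mb
Time = 168 / 79
Time = 2.1266 seconds


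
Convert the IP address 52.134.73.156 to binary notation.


52 = 00110100
134 = 10000110
73 = 01001001
156 = 10011100
Binary: 00110100.10000110.01001001.10011100


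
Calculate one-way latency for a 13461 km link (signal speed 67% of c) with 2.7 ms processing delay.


Speed = 0.67 * 3e5 km/s = 201000 km/s
Propagation delay = 13461 / 201000 = 0.067 s = 66.9701 ms
Processing delay = 2.7 ms
Total one-way latency = 69.6701 ms


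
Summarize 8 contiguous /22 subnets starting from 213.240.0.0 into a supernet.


Original prefix: /22
Number of subnets: 8 = 2^3
New prefix = 22 - 3 = 19
Supernet: 213.240.0.0/19


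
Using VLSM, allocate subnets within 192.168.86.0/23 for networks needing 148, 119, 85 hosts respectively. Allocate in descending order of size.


148 hosts -> /24 (254 usable): 192.168.86.0/24
119 hosts -> /25 (126 usable): 192.168.87.0/25
85 hosts -> /25 (126 usable): 192.168.87.128/25
Allocation: 192.168.86.0/24 (148 hosts, 254 usable); 192.168.87.0/25 (119 hosts, 126 usable); 192.168.87.128/25 (85 hosts, 126 usable)


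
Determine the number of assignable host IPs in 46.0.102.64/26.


Host bits = 32 - 26 = 6
Total addresses = 2^6 = 64
Usable = total - 2 (network and broadcast)
Usable hosts: 62


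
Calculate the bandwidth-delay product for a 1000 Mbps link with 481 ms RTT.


BDP = bandwidth * RTT
= 1000 Mbps * 481 ms
= 1000 * 1e6 * 481 / 1000 bits
= 481000000 bits
= 60125000 bytes
= 58715.8203 KB
BDP = 481000000 bits (60125000 bytes)


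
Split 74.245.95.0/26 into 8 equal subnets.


New prefix = 26 + 3 = 29
Each subnet has 8 addresses
  74.245.95.0/29
  74.245.95.8/29
  74.245.95.16/29
  74.245.95.24/29
  74.245.95.32/29
  74.245.95.40/29
  74.245.95.48/29
  74.245.95.56/29
Subnets: 74.245.95.0/29, 74.245.95.8/29, 74.245.95.16/29, 74.245.95.24/29, 74.245.95.32/29, 74.245.95.40/29, 74.245.95.48/29, 74.245.95.56/29


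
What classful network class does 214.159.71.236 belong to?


First octet: 214
Binary: 11010110
110xxxxx -> Class C (192-223)
Class C, default mask 255.255.255.0 (/24)


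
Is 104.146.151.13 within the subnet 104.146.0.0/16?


Subnet network: 104.146.0.0
Test IP AND mask: 104.146.0.0
Yes, 104.146.151.13 is in 104.146.0.0/16


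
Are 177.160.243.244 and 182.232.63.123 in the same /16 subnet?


Mask: 255.255.0.0
177.160.243.244 AND mask = 177.160.0.0
182.232.63.123 AND mask = 182.232.0.0
No, different subnets (177.160.0.0 vs 182.232.0.0)


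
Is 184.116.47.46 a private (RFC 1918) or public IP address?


RFC 1918 private ranges:
  10.0.0.0/8 (10.0.0.0 - 10.255.255.255)
  172.16.0.0/12 (172.16.0.0 - 172.31.255.255)
  192.168.0.0/16 (192.168.0.0 - 192.168.255.255)
Public (not in any RFC 1918 range)


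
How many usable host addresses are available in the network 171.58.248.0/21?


Host bits = 32 - 21 = 11
Total addresses = 2^11 = 2048
Usable = total - 2 (network and broadcast)
Usable hosts: 2046


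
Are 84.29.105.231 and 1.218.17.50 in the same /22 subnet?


Mask: 255.255.252.0
84.29.105.231 AND mask = 84.29.104.0
1.218.17.50 AND mask = 1.218.16.0
No, different subnets (84.29.104.0 vs 1.218.16.0)


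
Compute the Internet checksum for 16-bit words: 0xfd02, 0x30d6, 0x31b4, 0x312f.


Sum all words (with carry folding):
+ 0xfd02 = 0xfd02
+ 0x30d6 = 0x2dd9
+ 0x31b4 = 0x5f8d
+ 0x312f = 0x90bc
One's complement: ~0x90bc
Checksum = 0x6f43


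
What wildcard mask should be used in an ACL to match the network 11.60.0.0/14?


Subnet mask: 255.252.0.0
Wildcard = 255.255.255.255 - subnet mask
255 - 255 = 0
255 - 252 = 3
255 - 0 = 255
255 - 0 = 255
Wildcard: 0.3.255.255


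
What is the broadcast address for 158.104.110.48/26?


Network: 158.104.110.0/26
Host bits = 6
Set all host bits to 1:
Broadcast: 158.104.110.63


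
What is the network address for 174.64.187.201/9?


IP:   10101110.01000000.10111011.11001001
Mask: 11111111.10000000.00000000.00000000
AND operation:
Net:  10101110.00000000.00000000.00000000
Network: 174.0.0.0/9


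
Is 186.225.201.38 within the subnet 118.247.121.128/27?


Subnet network: 118.247.121.128
Test IP AND mask: 186.225.201.32
No, 186.225.201.38 is not in 118.247.121.128/27


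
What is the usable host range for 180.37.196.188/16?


Network: 180.37.0.0
Broadcast: 180.37.255.255
First usable = network + 1
Last usable = broadcast - 1
Range: 180.37.0.1 to 180.37.255.254


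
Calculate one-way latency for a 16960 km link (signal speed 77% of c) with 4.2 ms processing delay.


Speed = 0.77 * 3e5 km/s = 231000 km/s
Propagation delay = 16960 / 231000 = 0.0734 s = 73.4199 ms
Processing delay = 4.2 ms
Total one-way latency = 77.6199 ms


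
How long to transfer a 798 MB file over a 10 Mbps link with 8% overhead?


Effective throughput = 10 * (1 - 8/100) = 9.2 Mbps
File size in Mb = 798 * 8 = 6384 Mb
Time = 6384 / 9.2
Time = 693.913 seconds


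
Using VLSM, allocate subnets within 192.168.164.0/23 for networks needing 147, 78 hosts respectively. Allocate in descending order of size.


147 hosts -> /24 (254 usable): 192.168.164.0/24
78 hosts -> /25 (126 usable): 192.168.165.0/25
Allocation: 192.168.164.0/24 (147 hosts, 254 usable); 192.168.165.0/25 (78 hosts, 126 usable)


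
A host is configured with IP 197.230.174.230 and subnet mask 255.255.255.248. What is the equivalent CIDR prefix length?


Binary: 11111111.11111111.11111111.11111000
Count leading 1s
Prefix: /29


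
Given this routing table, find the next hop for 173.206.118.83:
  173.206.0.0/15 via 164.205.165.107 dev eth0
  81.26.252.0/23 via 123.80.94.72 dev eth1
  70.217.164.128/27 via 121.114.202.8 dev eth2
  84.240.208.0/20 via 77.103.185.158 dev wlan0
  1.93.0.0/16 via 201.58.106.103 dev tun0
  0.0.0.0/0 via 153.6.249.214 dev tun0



Longest prefix match for 173.206.118.83:
  /15 173.206.0.0: MATCH
  /23 81.26.252.0: no
  /27 70.217.164.128: no
  /20 84.240.208.0: no
  /16 1.93.0.0: no
  /0 0.0.0.0: MATCH
Selected: next-hop 164.205.165.107 via eth0 (matched /15)


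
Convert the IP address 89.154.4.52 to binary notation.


89 = 01011001
154 = 10011010
4 = 00000100
52 = 00110100
Binary: 01011001.10011010.00000100.00110100


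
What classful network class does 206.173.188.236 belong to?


First octet: 206
Binary: 11001110
110xxxxx -> Class C (192-223)
Class C, default mask 255.255.255.0 (/24)


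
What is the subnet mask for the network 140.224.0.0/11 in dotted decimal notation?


/11 means 11 network bits, 21 host bits
Binary: 11111111111000000000000000000000
Mask: 255.224.0.0


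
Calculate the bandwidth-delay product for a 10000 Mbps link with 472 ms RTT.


BDP = bandwidth * RTT
= 10000 Mbps * 472 ms
= 10000 * 1e6 * 472 / 1000 bits
= 4720000000 bits
= 590000000 bytes
= 576171.875 KB
BDP = 4720000000 bits (590000000 bytes)


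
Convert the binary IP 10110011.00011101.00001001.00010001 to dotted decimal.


10110011 = 179
00011101 = 29
00001001 = 9
00010001 = 17
IP: 179.29.9.17


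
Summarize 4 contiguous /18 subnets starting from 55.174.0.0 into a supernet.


Original prefix: /18
Number of subnets: 4 = 2^2
New prefix = 18 - 2 = 16
Supernet: 55.174.0.0/16


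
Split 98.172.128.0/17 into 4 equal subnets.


New prefix = 17 + 2 = 19
Each subnet has 8192 addresses
  98.172.128.0/19
  98.172.160.0/19
  98.172.192.0/19
  98.172.224.0/19
Subnets: 98.172.128.0/19, 98.172.160.0/19, 98.172.192.0/19, 98.172.224.0/19


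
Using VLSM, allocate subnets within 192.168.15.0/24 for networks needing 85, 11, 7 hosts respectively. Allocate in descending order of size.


85 hosts -> /25 (126 usable): 192.168.15.0/25
11 hosts -> /28 (14 usable): 192.168.15.128/28
7 hosts -> /28 (14 usable): 192.168.15.144/28
Allocation: 192.168.15.0/25 (85 hosts, 126 usable); 192.168.15.128/28 (11 hosts, 14 usable); 192.168.15.144/28 (7 hosts, 14 usable)


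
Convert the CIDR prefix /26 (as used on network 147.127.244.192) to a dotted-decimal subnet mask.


/26 means 26 network bits, 6 host bits
Binary: 11111111111111111111111111000000
Mask: 255.255.255.192


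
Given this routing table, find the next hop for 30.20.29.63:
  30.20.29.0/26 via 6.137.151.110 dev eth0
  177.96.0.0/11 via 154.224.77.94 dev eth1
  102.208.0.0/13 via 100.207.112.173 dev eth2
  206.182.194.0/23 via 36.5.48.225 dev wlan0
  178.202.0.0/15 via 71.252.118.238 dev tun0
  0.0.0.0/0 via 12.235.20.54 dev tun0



Longest prefix match for 30.20.29.63:
  /26 30.20.29.0: MATCH
  /11 177.96.0.0: no
  /13 102.208.0.0: no
  /23 206.182.194.0: no
  /15 178.202.0.0: no
  /0 0.0.0.0: MATCH
Selected: next-hop 6.137.151.110 via eth0 (matched /26)


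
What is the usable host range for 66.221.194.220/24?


Network: 66.221.194.0
Broadcast: 66.221.194.255
First usable = network + 1
Last usable = broadcast - 1
Range: 66.221.194.1 to 66.221.194.254


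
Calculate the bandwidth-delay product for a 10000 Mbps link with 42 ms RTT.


BDP = bandwidth * RTT
= 10000 Mbps * 42 ms
= 10000 * 1e6 * 42 / 1000 bits
= 420000000 bits
= 52500000 bytes
= 51269.5312 KB
BDP = 420000000 bits (52500000 bytes)


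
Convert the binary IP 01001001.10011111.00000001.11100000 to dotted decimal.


01001001 = 73
10011111 = 159
00000001 = 1
11100000 = 224
IP: 73.159.1.224


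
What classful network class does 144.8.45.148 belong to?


First octet: 144
Binary: 10010000
10xxxxxx -> Class B (128-191)
Class B, default mask 255.255.0.0 (/16)


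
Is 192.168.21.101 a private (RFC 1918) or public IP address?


RFC 1918 private ranges:
  10.0.0.0/8 (10.0.0.0 - 10.255.255.255)
  172.16.0.0/12 (172.16.0.0 - 172.31.255.255)
  192.168.0.0/16 (192.168.0.0 - 192.168.255.255)
Private (in 192.168.0.0/16)


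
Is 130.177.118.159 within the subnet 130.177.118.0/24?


Subnet network: 130.177.118.0
Test IP AND mask: 130.177.118.0
Yes, 130.177.118.159 is in 130.177.118.0/24


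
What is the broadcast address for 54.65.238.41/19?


Network: 54.65.224.0/19
Host bits = 13
Set all host bits to 1:
Broadcast: 54.65.255.255


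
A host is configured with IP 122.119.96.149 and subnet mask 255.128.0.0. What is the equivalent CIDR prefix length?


Binary: 11111111.10000000.00000000.00000000
Count leading 1s
Prefix: /9


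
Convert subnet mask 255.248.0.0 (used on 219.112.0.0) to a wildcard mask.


Subnet mask: 255.248.0.0
Wildcard = 255.255.255.255 - subnet mask
255 - 255 = 0
255 - 248 = 7
255 - 0 = 255
255 - 0 = 255
Wildcard: 0.7.255.255


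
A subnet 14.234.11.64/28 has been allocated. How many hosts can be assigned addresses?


Host bits = 32 - 28 = 4
Total addresses = 2^4 = 16
Usable = total - 2 (network and broadcast)
Usable hosts: 14


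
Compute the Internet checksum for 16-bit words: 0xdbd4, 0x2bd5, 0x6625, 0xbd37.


Sum all words (with carry folding):
+ 0xdbd4 = 0xdbd4
+ 0x2bd5 = 0x07aa
+ 0x6625 = 0x6dcf
+ 0xbd37 = 0x2b07
One's complement: ~0x2b07
Checksum = 0xd4f8


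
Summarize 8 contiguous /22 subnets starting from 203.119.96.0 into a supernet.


Original prefix: /22
Number of subnets: 8 = 2^3
New prefix = 22 - 3 = 19
Supernet: 203.119.96.0/19


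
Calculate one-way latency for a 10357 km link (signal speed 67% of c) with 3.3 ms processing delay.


Speed = 0.67 * 3e5 km/s = 201000 km/s
Propagation delay = 10357 / 201000 = 0.0515 s = 51.5274 ms
Processing delay = 3.3 ms
Total one-way latency = 54.8274 ms


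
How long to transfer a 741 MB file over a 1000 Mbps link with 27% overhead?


Effective throughput = 1000 * (1 - 27/100) = 730 Mbps
File size in Mb = 741 * 8 = 5928 Mb
Time = 5928 / 730
Time = 8.1205 seconds


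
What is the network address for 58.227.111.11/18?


IP:   00111010.11100011.01101111.00001011
Mask: 11111111.11111111.11000000.00000000
AND operation:
Net:  00111010.11100011.01000000.00000000
Network: 58.227.64.0/18


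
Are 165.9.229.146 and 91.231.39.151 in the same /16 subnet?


Mask: 255.255.0.0
165.9.229.146 AND mask = 165.9.0.0
91.231.39.151 AND mask = 91.231.0.0
No, different subnets (165.9.0.0 vs 91.231.0.0)


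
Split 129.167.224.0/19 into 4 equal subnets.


New prefix = 19 + 2 = 21
Each subnet has 2048 addresses
  129.167.224.0/21
  129.167.232.0/21
  129.167.240.0/21
  129.167.248.0/21
Subnets: 129.167.224.0/21, 129.167.232.0/21, 129.167.240.0/21, 129.167.248.0/21


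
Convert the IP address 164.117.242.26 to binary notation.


164 = 10100100
117 = 01110101
242 = 11110010
26 = 00011010
Binary: 10100100.01110101.11110010.00011010


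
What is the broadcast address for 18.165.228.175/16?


Network: 18.165.0.0/16
Host bits = 16
Set all host bits to 1:
Broadcast: 18.165.255.255


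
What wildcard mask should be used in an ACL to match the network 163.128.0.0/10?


Subnet mask: 255.192.0.0
Wildcard = 255.255.255.255 - subnet mask
255 - 255 = 0
255 - 192 = 63
255 - 0 = 255
255 - 0 = 255
Wildcard: 0.63.255.255


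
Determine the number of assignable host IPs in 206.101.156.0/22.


Host bits = 32 - 22 = 10
Total addresses = 2^10 = 1024
Usable = total - 2 (network and broadcast)
Usable hosts: 1022


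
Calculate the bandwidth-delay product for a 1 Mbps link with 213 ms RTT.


BDP = bandwidth * RTT
= 1 Mbps * 213 ms
= 1 * 1e6 * 213 / 1000 bits
= 213000 bits
= 26625 bytes
= 26.001 KB
BDP = 213000 bits (26625 bytes)


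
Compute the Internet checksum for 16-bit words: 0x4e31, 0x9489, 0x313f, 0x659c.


Sum all words (with carry folding):
+ 0x4e31 = 0x4e31
+ 0x9489 = 0xe2ba
+ 0x313f = 0x13fa
+ 0x659c = 0x7996
One's complement: ~0x7996
Checksum = 0x8669


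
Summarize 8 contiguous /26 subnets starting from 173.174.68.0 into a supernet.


Original prefix: /26
Number of subnets: 8 = 2^3
New prefix = 26 - 3 = 23
Supernet: 173.174.68.0/23


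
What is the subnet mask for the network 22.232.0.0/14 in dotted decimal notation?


/14 means 14 network bits, 18 host bits
Binary: 11111111111111000000000000000000
Mask: 255.252.0.0


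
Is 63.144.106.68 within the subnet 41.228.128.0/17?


Subnet network: 41.228.128.0
Test IP AND mask: 63.144.0.0
No, 63.144.106.68 is not in 41.228.128.0/17


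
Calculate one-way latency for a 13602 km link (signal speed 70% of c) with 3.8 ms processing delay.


Speed = 0.7 * 3e5 km/s = 210000 km/s
Propagation delay = 13602 / 210000 = 0.0648 s = 64.7714 ms
Processing delay = 3.8 ms
Total one-way latency = 68.5714 ms


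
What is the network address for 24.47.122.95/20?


IP:   00011000.00101111.01111010.01011111
Mask: 11111111.11111111.11110000.00000000
AND operation:
Net:  00011000.00101111.01110000.00000000
Network: 24.47.112.0/20


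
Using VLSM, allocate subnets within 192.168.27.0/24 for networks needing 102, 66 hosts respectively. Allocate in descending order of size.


102 hosts -> /25 (126 usable): 192.168.27.0/25
66 hosts -> /25 (126 usable): 192.168.27.128/25
Allocation: 192.168.27.0/25 (102 hosts, 126 usable); 192.168.27.128/25 (66 hosts, 126 usable)


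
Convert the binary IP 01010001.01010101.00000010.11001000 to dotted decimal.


01010001 = 81
01010101 = 85
00000010 = 2
11001000 = 200
IP: 81.85.2.200


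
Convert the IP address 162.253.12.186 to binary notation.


162 = 10100010
253 = 11111101
12 = 00001100
186 = 10111010
Binary: 10100010.11111101.00001100.10111010


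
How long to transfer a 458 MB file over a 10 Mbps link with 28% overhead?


Effective throughput = 10 * (1 - 28/100) = 7.2 Mbps
File size in Mb = 458 * 8 = 3664 Mb
Time = 3664 / 7.2
Time = 508.8889 seconds


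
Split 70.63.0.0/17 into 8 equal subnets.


New prefix = 17 + 3 = 20
Each subnet has 4096 addresses
  70.63.0.0/20
  70.63.16.0/20
  70.63.32.0/20
  70.63.48.0/20
  70.63.64.0/20
  70.63.80.0/20
  70.63.96.0/20
  70.63.112.0/20
Subnets: 70.63.0.0/20, 70.63.16.0/20, 70.63.32.0/20, 70.63.48.0/20, 70.63.64.0/20, 70.63.80.0/20, 70.63.96.0/20, 70.63.112.0/20


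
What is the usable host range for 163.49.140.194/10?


Network: 163.0.0.0
Broadcast: 163.63.255.255
First usable = network + 1
Last usable = broadcast - 1
Range: 163.0.0.1 to 163.63.255.254


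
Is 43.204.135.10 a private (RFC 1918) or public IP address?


RFC 1918 private ranges:
  10.0.0.0/8 (10.0.0.0 - 10.255.255.255)
  172.16.0.0/12 (172.16.0.0 - 172.31.255.255)
  192.168.0.0/16 (192.168.0.0 - 192.168.255.255)
Public (not in any RFC 1918 range)


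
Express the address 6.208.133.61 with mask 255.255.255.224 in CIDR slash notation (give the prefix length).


Binary: 11111111.11111111.11111111.11100000
Count leading 1s
Prefix: /27


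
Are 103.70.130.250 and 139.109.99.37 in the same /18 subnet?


Mask: 255.255.192.0
103.70.130.250 AND mask = 103.70.128.0
139.109.99.37 AND mask = 139.109.64.0
No, different subnets (103.70.128.0 vs 139.109.64.0)


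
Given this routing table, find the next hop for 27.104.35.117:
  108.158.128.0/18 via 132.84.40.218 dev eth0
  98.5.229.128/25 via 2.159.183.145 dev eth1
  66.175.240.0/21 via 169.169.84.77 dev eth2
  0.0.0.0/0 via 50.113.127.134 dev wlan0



Longest prefix match for 27.104.35.117:
  /18 108.158.128.0: no
  /25 98.5.229.128: no
  /21 66.175.240.0: no
  /0 0.0.0.0: MATCH
Selected: next-hop 50.113.127.134 via wlan0 (matched /0)


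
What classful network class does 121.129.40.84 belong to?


First octet: 121
Binary: 01111001
0xxxxxxx -> Class A (1-126)
Class A, default mask 255.0.0.0 (/8)


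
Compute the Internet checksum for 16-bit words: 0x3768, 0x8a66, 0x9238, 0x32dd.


Sum all words (with carry folding):
+ 0x3768 = 0x3768
+ 0x8a66 = 0xc1ce
+ 0x9238 = 0x5407
+ 0x32dd = 0x86e4
One's complement: ~0x86e4
Checksum = 0x791b


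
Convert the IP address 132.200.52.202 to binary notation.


132 = 10000100
200 = 11001000
52 = 00110100
202 = 11001010
Binary: 10000100.11001000.00110100.11001010


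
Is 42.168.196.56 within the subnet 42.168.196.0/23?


Subnet network: 42.168.196.0
Test IP AND mask: 42.168.196.0
Yes, 42.168.196.56 is in 42.168.196.0/23


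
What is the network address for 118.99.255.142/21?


IP:   01110110.01100011.11111111.10001110
Mask: 11111111.11111111.11111000.00000000
AND operation:
Net:  01110110.01100011.11111000.00000000
Network: 118.99.248.0/21


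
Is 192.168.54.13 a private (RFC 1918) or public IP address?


RFC 1918 private ranges:
  10.0.0.0/8 (10.0.0.0 - 10.255.255.255)
  172.16.0.0/12 (172.16.0.0 - 172.31.255.255)
  192.168.0.0/16 (192.168.0.0 - 192.168.255.255)
Private (in 192.168.0.0/16)


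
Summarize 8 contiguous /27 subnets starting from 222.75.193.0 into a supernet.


Original prefix: /27
Number of subnets: 8 = 2^3
New prefix = 27 - 3 = 24
Supernet: 222.75.193.0/24


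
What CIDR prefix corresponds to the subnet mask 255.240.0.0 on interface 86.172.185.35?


Binary: 11111111.11110000.00000000.00000000
Count leading 1s
Prefix: /12


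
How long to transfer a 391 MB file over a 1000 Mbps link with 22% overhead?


Effective throughput = 1000 * (1 - 22/100) = 780 Mbps
File size in Mb = 391 * 8 = 3128 Mb
Time = 3128 / 780
Time = 4.0103 seconds


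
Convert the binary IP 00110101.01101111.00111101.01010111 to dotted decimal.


00110101 = 53
01101111 = 111
00111101 = 61
01010111 = 87
IP: 53.111.61.87


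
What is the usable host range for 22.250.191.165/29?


Network: 22.250.191.160
Broadcast: 22.250.191.167
First usable = network + 1
Last usable = broadcast - 1
Range: 22.250.191.161 to 22.250.191.166


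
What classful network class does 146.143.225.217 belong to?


First octet: 146
Binary: 10010010
10xxxxxx -> Class B (128-191)
Class B, default mask 255.255.0.0 (/16)


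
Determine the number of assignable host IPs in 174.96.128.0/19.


Host bits = 32 - 19 = 13
Total addresses = 2^13 = 8192
Usable = total - 2 (network and broadcast)
Usable hosts: 8190


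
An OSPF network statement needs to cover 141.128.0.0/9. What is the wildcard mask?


Subnet mask: 255.128.0.0
Wildcard = 255.255.255.255 - subnet mask
255 - 255 = 0
255 - 128 = 127
255 - 0 = 255
255 - 0 = 255
Wildcard: 0.127.255.255


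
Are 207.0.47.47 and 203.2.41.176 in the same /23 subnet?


Mask: 255.255.254.0
207.0.47.47 AND mask = 207.0.46.0
203.2.41.176 AND mask = 203.2.40.0
No, different subnets (207.0.46.0 vs 203.2.40.0)


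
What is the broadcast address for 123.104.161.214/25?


Network: 123.104.161.128/25
Host bits = 7
Set all host bits to 1:
Broadcast: 123.104.161.255


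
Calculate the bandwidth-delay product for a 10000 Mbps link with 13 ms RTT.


BDP = bandwidth * RTT
= 10000 Mbps * 13 ms
= 10000 * 1e6 * 13 / 1000 bits
= 130000000 bits
= 16250000 bytes
= 15869.1406 KB
BDP = 130000000 bits (16250000 bytes)


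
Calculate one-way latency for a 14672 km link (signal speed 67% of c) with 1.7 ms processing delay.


Speed = 0.67 * 3e5 km/s = 201000 km/s
Propagation delay = 14672 / 201000 = 0.073 s = 72.995 ms
Processing delay = 1.7 ms
Total one-way latency = 74.695 ms


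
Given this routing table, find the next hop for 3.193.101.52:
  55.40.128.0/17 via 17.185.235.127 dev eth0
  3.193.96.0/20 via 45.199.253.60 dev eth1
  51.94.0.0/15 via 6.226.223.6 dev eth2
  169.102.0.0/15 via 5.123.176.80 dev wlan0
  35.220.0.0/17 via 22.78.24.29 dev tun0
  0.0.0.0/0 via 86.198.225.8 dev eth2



Longest prefix match for 3.193.101.52:
  /17 55.40.128.0: no
  /20 3.193.96.0: MATCH
  /15 51.94.0.0: no
  /15 169.102.0.0: no
  /17 35.220.0.0: no
  /0 0.0.0.0: MATCH
Selected: next-hop 45.199.253.60 via eth1 (matched /20)


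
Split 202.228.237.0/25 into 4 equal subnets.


New prefix = 25 + 2 = 27
Each subnet has 32 addresses
  202.228.237.0/27
  202.228.237.32/27
  202.228.237.64/27
  202.228.237.96/27
Subnets: 202.228.237.0/27, 202.228.237.32/27, 202.228.237.64/27, 202.228.237.96/27
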